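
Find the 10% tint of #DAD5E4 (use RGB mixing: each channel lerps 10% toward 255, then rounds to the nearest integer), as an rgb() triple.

#DAD5E4 is rgb(218, 213, 228).
Per channel, c → c + 0.1(255 − c):
  R: 218 + 3.7 = 221.7 → 222
  G: 213 + 0.1×(255−213) = 213 + 4.2 = 217.2 → 217
  B: 228 + 0.1×(255−228) = 228 + 2.7 = 230.7 → 231

rgb(222, 217, 231)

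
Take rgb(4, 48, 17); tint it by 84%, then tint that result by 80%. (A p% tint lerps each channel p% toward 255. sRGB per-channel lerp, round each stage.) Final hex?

Per channel, c → c + 0.84(255 − c):
  R: 4 + 210.84 = 214.84 → 215
  G: 48 + 173.88 = 221.88 → 222
  B: 17 + 0.84×(255−17) = 17 + 199.92 = 216.92 → 217
After the tint: rgb(215, 222, 217) = #d7ded9.
Per channel, c → c + 0.8(255 − c):
  R: 215 + 0.8×(255−215) = 215 + 32 = 247 → 247
  G: 222 + 26.4 = 248.4 → 248
  B: 217 + 0.8×(255−217) = 217 + 30.4 = 247.4 → 247
rgb(247, 248, 247) = #f7f8f7.

#f7f8f7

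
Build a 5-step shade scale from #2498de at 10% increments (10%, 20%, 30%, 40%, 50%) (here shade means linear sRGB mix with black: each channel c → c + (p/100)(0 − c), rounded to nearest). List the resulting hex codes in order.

#2498de is rgb(36, 152, 222).
10%: (36 − 3.6 = 32.4→32, 152 − 15.2 = 136.8→137, 222 − 22.2 = 199.8→200) → #2089c8
20%: (36 − 7.2 = 28.8→29, 152 − 30.4 = 121.6→122, 222 − 44.4 = 177.6→178) → #1d7ab2
30%: (36 − 10.8 = 25.2→25, 152 − 45.6 = 106.4→106, 222 − 66.6 = 155.4→155) → #196a9b
40%: (36 − 14.4 = 21.6→22, 152 − 60.8 = 91.2→91, 222 − 88.8 = 133.2→133) → #165b85
50%: (36 − 18 = 18→18, 152 − 76 = 76→76, 222 − 111 = 111→111) → #124c6f

#2089c8, #1d7ab2, #196a9b, #165b85, #124c6f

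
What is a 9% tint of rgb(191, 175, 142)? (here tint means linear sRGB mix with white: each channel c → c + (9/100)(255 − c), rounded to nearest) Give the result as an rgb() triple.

rgb(197, 182, 152)

Per channel, c → c + 0.09(255 − c):
  R: 191 + 5.76 = 196.76 → 197
  G: 175 + 0.09×(255−175) = 175 + 7.2 = 182.2 → 182
  B: 142 + 0.09×(255−142) = 142 + 10.17 = 152.17 → 152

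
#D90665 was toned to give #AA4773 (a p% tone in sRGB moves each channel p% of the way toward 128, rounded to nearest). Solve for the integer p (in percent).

53%

#D90665 is rgb(217, 6, 101); #AA4773 is rgb(170, 71, 115).
On the G channel (widest range): 71 ≈ 6 + (p/100)(128 − 6), so p ≈ 100×(71 − 6)/(128 − 6) = 6500/122 = 53.28.
p = 53 reproduces all three channels after rounding.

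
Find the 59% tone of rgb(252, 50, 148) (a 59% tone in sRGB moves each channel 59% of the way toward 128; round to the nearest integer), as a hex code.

#b36088

Per channel, c → c + 0.59(128 − c):
  R: 252 − 73.16 = 178.84 → 179
  G: 50 + 46.02 = 96.02 → 96
  B: 148 + 0.59×(128−148) = 148 − 11.8 = 136.2 → 136
rgb(179, 96, 136) = #b36088.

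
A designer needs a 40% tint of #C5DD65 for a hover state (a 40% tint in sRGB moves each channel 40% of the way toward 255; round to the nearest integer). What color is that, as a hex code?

#C5DD65 is rgb(197, 221, 101).
Per channel, c → c + 0.4(255 − c):
  R: 197 + 23.2 = 220.2 → 220
  G: 221 + 0.4×(255−221) = 221 + 13.6 = 234.6 → 235
  B: 101 + 61.6 = 162.6 → 163
rgb(220, 235, 163) = #DCEBA3.

#DCEBA3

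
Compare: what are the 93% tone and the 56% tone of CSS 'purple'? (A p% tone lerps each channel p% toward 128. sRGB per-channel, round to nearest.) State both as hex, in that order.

#807780, #804880

CSS purple is rgb(128, 0, 128).
93% tone:
  R: 128 + 0.93×(128−128) = 128 + 0 = 128 → 128
  G: 0 + 0.93×(128−0) = 0 + 119.04 = 119.04 → 119
  B: 128 + 0.93×(128−128) = 128 + 0 = 128 → 128
  → #807780
56% tone:
  R: 128 + 0 = 128 → 128
  G: 0 + 0.56×(128−0) = 0 + 71.68 = 71.68 → 72
  B: 128 + 0.56×(128−128) = 128 + 0 = 128 → 128
  → #804880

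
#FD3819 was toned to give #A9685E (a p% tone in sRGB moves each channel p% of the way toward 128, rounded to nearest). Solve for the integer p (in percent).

67%

#FD3819 is rgb(253, 56, 25); #A9685E is rgb(169, 104, 94).
On the R channel (widest range): 169 ≈ 253 + (p/100)(128 − 253), so p ≈ 100×(169 − 253)/(128 − 253) = -8400/-125 = 67.20.
p = 67 reproduces all three channels after rounding.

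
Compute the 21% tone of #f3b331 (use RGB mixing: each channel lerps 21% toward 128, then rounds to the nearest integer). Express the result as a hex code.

#dba842

#f3b331 is rgb(243, 179, 49).
A 21% tone moves each channel 21% toward 128:
  R: 243 − 24.15 = 218.85 → 219
  G: 179 + 0.21×(128−179) = 179 − 10.71 = 168.29 → 168
  B: 49 + 0.21×(128−49) = 49 + 16.59 = 65.59 → 66
rgb(219, 168, 66) = #dba842.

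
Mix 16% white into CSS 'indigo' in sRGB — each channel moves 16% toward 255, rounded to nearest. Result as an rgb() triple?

rgb(104, 41, 150)

CSS indigo is rgb(75, 0, 130).
Per channel, c → c + 0.16(255 − c):
  R: 75 + 28.8 = 103.8 → 104
  G: 0 + 0.16×(255−0) = 0 + 40.8 = 40.8 → 41
  B: 130 + 0.16×(255−130) = 130 + 20 = 150 → 150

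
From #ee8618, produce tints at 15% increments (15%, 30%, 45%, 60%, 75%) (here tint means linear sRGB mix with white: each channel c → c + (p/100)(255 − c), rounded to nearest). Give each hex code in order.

#f1983b, #f3aa5d, #f6bc80, #f8cfa3, #fbe1c5

#ee8618 is rgb(238, 134, 24).
15%: (238 + 2.55 = 240.55→241, 134 + 18.15 = 152.15→152, 24 + 34.65 = 58.65→59) → #f1983b
30%: (238 + 5.1 = 243.1→243, 134 + 36.3 = 170.3→170, 24 + 69.3 = 93.3→93) → #f3aa5d
45%: (238 + 7.65 = 245.65→246, 134 + 54.45 = 188.45→188, 24 + 103.95 = 127.95→128) → #f6bc80
60%: (238 + 10.2 = 248.2→248, 134 + 72.6 = 206.6→207, 24 + 138.6 = 162.6→163) → #f8cfa3
75%: (238 + 12.75 = 250.75→251, 134 + 90.75 = 224.75→225, 24 + 173.25 = 197.25→197) → #fbe1c5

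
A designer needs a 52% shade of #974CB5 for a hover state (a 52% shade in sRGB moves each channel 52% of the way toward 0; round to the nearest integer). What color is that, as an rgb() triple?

rgb(72, 36, 87)

#974CB5 is rgb(151, 76, 181).
A 52% shade moves each channel 52% toward 0:
  R: 151 − 78.52 = 72.48 → 72
  G: 76 + 0.52×(0−76) = 76 − 39.52 = 36.48 → 36
  B: 181 + 0.52×(0−181) = 181 − 94.12 = 86.88 → 87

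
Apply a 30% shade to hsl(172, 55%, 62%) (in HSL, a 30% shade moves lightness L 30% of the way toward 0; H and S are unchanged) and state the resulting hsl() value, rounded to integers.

hsl(172, 55%, 43%)

L moves 30% from 62 toward 0: 62 − 18.6 = 43.4 → 43.
H and S are unchanged.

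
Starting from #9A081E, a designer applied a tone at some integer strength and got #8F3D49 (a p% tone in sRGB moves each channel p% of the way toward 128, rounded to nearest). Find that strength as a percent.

44%

#9A081E is rgb(154, 8, 30); #8F3D49 is rgb(143, 61, 73).
On the G channel (widest range): 61 ≈ 8 + (p/100)(128 − 8), so p ≈ 100×(61 − 8)/(128 − 8) = 5300/120 = 44.17.
p = 44 reproduces all three channels after rounding.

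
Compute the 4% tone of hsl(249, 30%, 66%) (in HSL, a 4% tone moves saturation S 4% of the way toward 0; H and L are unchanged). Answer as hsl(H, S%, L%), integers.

S moves 4% from 30 toward 0: 30 − 1.2 = 28.8 → 29.
H and L are unchanged.

hsl(249, 29%, 66%)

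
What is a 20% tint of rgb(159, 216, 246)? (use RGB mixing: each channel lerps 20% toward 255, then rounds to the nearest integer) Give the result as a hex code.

#B2E0F8

A 20% tint moves each channel 20% toward 255:
  R: 159 + 19.2 = 178.2 → 178
  G: 216 + 7.8 = 223.8 → 224
  B: 246 + 0.2×(255−246) = 246 + 1.8 = 247.8 → 248
rgb(178, 224, 248) = #B2E0F8.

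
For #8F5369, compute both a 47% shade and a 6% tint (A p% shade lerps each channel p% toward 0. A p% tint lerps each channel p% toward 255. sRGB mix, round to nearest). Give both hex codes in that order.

#8F5369 is rgb(143, 83, 105).
47% shade:
  R: 143 + 0.47×(0−143) = 143 − 67.21 = 75.79 → 76
  G: 83 + 0.47×(0−83) = 83 − 39.01 = 43.99 → 44
  B: 105 + 0.47×(0−105) = 105 − 49.35 = 55.65 → 56
  → #4C2C38
6% tint:
  R: 143 + 0.06×(255−143) = 143 + 6.72 = 149.72 → 150
  G: 83 + 10.32 = 93.32 → 93
  B: 105 + 0.06×(255−105) = 105 + 9 = 114 → 114
  → #965D72

#4C2C38, #965D72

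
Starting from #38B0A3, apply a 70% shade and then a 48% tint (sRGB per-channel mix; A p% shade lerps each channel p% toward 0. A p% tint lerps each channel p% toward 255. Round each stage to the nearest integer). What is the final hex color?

#38B0A3 is rgb(56, 176, 163).
Per channel, c → c + 0.7(0 − c):
  R: 56 − 39.2 = 16.8 → 17
  G: 176 − 123.2 = 52.8 → 53
  B: 163 − 114.1 = 48.9 → 49
After the shade: rgb(17, 53, 49) = #113531.
A 48% tint moves each channel 48% toward 255:
  R: 17 + 0.48×(255−17) = 17 + 114.24 = 131.24 → 131
  G: 53 + 0.48×(255−53) = 53 + 96.96 = 149.96 → 150
  B: 49 + 98.88 = 147.88 → 148
rgb(131, 150, 148) = #839694.

#839694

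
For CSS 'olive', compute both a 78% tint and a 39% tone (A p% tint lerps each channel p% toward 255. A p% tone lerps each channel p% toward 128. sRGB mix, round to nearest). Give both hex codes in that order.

#e3e3c7, #808032

CSS olive is rgb(128, 128, 0).
78% tint:
  R: 128 + 0.78×(255−128) = 128 + 99.06 = 227.06 → 227
  G: 128 + 0.78×(255−128) = 128 + 99.06 = 227.06 → 227
  B: 0 + 198.9 = 198.9 → 199
  → #e3e3c7
39% tone:
  R: 128 + 0 = 128 → 128
  G: 128 + 0.39×(128−128) = 128 + 0 = 128 → 128
  B: 0 + 49.92 = 49.92 → 50
  → #808032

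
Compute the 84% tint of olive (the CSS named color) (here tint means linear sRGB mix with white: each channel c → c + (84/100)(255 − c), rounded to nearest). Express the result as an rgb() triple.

CSS olive is rgb(128, 128, 0).
Per channel, c → c + 0.84(255 − c):
  R: 128 + 106.68 = 234.68 → 235
  G: 128 + 106.68 = 234.68 → 235
  B: 0 + 0.84×(255−0) = 0 + 214.2 = 214.2 → 214

rgb(235, 235, 214)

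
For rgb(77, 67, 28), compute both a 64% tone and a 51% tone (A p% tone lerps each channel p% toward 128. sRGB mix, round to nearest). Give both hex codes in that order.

#6E6A5C, #67624F

64% tone:
  R: 77 + 0.64×(128−77) = 77 + 32.64 = 109.64 → 110
  G: 67 + 0.64×(128−67) = 67 + 39.04 = 106.04 → 106
  B: 28 + 0.64×(128−28) = 28 + 64 = 92 → 92
  → #6E6A5C
51% tone:
  R: 77 + 0.51×(128−77) = 77 + 26.01 = 103.01 → 103
  G: 67 + 0.51×(128−67) = 67 + 31.11 = 98.11 → 98
  B: 28 + 0.51×(128−28) = 28 + 51 = 79 → 79
  → #67624F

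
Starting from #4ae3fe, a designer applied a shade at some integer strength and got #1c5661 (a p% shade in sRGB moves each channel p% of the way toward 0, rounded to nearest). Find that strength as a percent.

#4ae3fe is rgb(74, 227, 254); #1c5661 is rgb(28, 86, 97).
On the B channel (widest range): 97 ≈ 254 + (p/100)(0 − 254), so p ≈ 100×(97 − 254)/(0 − 254) = -15700/-254 = 61.81.
p = 62 reproduces all three channels after rounding.

62%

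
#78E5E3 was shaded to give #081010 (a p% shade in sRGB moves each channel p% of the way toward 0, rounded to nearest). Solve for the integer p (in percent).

93%

#78E5E3 is rgb(120, 229, 227); #081010 is rgb(8, 16, 16).
On the G channel (widest range): 16 ≈ 229 + (p/100)(0 − 229), so p ≈ 100×(16 − 229)/(0 − 229) = -21300/-229 = 93.01.
p = 93 reproduces all three channels after rounding.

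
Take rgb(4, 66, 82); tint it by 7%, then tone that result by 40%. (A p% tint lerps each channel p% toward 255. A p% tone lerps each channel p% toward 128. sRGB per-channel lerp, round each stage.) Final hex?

A 7% tint moves each channel 7% toward 255:
  R: 4 + 17.57 = 21.57 → 22
  G: 66 + 0.07×(255−66) = 66 + 13.23 = 79.23 → 79
  B: 82 + 0.07×(255−82) = 82 + 12.11 = 94.11 → 94
After the tint: rgb(22, 79, 94) = #164F5E.
A 40% tone moves each channel 40% toward 128:
  R: 22 + 0.4×(128−22) = 22 + 42.4 = 64.4 → 64
  G: 79 + 19.6 = 98.6 → 99
  B: 94 + 0.4×(128−94) = 94 + 13.6 = 107.6 → 108
rgb(64, 99, 108) = #40636C.

#40636C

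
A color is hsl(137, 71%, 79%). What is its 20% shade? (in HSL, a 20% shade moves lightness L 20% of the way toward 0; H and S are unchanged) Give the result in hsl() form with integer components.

L moves 20% from 79 toward 0: 79 − 15.8 = 63.2 → 63.
H and S are unchanged.

hsl(137, 71%, 63%)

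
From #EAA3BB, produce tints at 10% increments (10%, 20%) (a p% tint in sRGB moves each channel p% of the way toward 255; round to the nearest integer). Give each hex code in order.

#ECACC2, #EEB5C9

#EAA3BB is rgb(234, 163, 187).
10%: (234 + 2.1 = 236.1→236, 163 + 9.2 = 172.2→172, 187 + 6.8 = 193.8→194) → #ECACC2
20%: (234 + 4.2 = 238.2→238, 163 + 18.4 = 181.4→181, 187 + 13.6 = 200.6→201) → #EEB5C9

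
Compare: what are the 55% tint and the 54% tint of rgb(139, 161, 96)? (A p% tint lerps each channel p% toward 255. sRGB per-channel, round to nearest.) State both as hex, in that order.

55% tint:
  R: 139 + 0.55×(255−139) = 139 + 63.8 = 202.8 → 203
  G: 161 + 0.55×(255−161) = 161 + 51.7 = 212.7 → 213
  B: 96 + 87.45 = 183.45 → 183
  → #cbd5b7
54% tint:
  R: 139 + 0.54×(255−139) = 139 + 62.64 = 201.64 → 202
  G: 161 + 50.76 = 211.76 → 212
  B: 96 + 0.54×(255−96) = 96 + 85.86 = 181.86 → 182
  → #cad4b6

#cbd5b7, #cad4b6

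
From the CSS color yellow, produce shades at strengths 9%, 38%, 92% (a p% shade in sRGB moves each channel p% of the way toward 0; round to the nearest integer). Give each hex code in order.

CSS yellow is rgb(255, 255, 0).
9%: (255 − 22.95 = 232.05→232, 255 − 22.95 = 232.05→232, 0→0) → #E8E800
38%: (255 − 96.9 = 158.1→158, 255 − 96.9 = 158.1→158, 0→0) → #9E9E00
92%: (255 − 234.6 = 20.4→20, 255 − 234.6 = 20.4→20, 0→0) → #141400

#E8E800, #9E9E00, #141400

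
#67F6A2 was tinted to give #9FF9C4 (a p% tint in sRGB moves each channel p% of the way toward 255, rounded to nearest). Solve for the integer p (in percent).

#67F6A2 is rgb(103, 246, 162); #9FF9C4 is rgb(159, 249, 196).
On the R channel (widest range): 159 ≈ 103 + (p/100)(255 − 103), so p ≈ 100×(159 − 103)/(255 − 103) = 5600/152 = 36.84.
p = 37 reproduces all three channels after rounding.

37%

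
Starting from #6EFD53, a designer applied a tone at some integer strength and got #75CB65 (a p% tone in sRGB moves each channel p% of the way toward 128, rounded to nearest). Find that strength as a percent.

40%

#6EFD53 is rgb(110, 253, 83); #75CB65 is rgb(117, 203, 101).
On the G channel (widest range): 203 ≈ 253 + (p/100)(128 − 253), so p ≈ 100×(203 − 253)/(128 − 253) = -5000/-125 = 40.00.
p = 40 reproduces all three channels after rounding.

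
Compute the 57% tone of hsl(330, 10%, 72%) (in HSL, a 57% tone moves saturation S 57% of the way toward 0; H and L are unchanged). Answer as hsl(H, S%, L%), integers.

S moves 57% from 10 toward 0: 10 − 5.7 = 4.3 → 4.
H and L are unchanged.

hsl(330, 4%, 72%)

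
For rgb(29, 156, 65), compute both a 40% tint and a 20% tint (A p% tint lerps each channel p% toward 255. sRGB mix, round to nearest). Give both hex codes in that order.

40% tint:
  R: 29 + 90.4 = 119.4 → 119
  G: 156 + 0.4×(255−156) = 156 + 39.6 = 195.6 → 196
  B: 65 + 0.4×(255−65) = 65 + 76 = 141 → 141
  → #77c48d
20% tint:
  R: 29 + 45.2 = 74.2 → 74
  G: 156 + 0.2×(255−156) = 156 + 19.8 = 175.8 → 176
  B: 65 + 38 = 103 → 103
  → #4ab067

#77c48d, #4ab067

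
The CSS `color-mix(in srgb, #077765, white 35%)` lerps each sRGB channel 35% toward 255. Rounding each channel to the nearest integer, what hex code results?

#077765 is rgb(7, 119, 101).
Per channel, c → c + 0.35(255 − c):
  R: 7 + 0.35×(255−7) = 7 + 86.8 = 93.8 → 94
  G: 119 + 0.35×(255−119) = 119 + 47.6 = 166.6 → 167
  B: 101 + 0.35×(255−101) = 101 + 53.9 = 154.9 → 155
rgb(94, 167, 155) = #5ea79b.

#5ea79b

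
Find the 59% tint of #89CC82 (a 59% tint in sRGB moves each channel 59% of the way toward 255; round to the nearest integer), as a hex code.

#CFEACC

#89CC82 is rgb(137, 204, 130).
Lerp each channel 59% toward 255:
  R: 137 + 69.62 = 206.62 → 207
  G: 204 + 30.09 = 234.09 → 234
  B: 130 + 73.75 = 203.75 → 204
rgb(207, 234, 204) = #CFEACC.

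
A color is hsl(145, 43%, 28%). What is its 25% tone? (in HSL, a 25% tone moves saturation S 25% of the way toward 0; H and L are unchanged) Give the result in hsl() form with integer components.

hsl(145, 32%, 28%)

S moves 25% from 43 toward 0: 43 − 10.75 = 32.25 → 32.
H and L are unchanged.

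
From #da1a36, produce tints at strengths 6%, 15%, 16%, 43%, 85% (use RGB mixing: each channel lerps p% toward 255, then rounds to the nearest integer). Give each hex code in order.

#da1a36 is rgb(218, 26, 54).
6%: (218 + 2.22 = 220.22→220, 26 + 13.74 = 39.74→40, 54 + 12.06 = 66.06→66) → #dc2842
15%: (218 + 5.55 = 223.55→224, 26 + 34.35 = 60.35→60, 54 + 30.15 = 84.15→84) → #e03c54
16%: (218 + 5.92 = 223.92→224, 26 + 36.64 = 62.64→63, 54 + 32.16 = 86.16→86) → #e03f56
43%: (218 + 15.91 = 233.91→234, 26 + 98.47 = 124.47→124, 54 + 86.43 = 140.43→140) → #ea7c8c
85%: (218 + 31.45 = 249.45→249, 26 + 194.65 = 220.65→221, 54 + 170.85 = 224.85→225) → #f9dde1

#dc2842, #e03c54, #e03f56, #ea7c8c, #f9dde1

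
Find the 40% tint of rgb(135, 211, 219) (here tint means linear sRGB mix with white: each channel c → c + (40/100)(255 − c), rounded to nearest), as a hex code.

#B7E5E9

Per channel, c → c + 0.4(255 − c):
  R: 135 + 0.4×(255−135) = 135 + 48 = 183 → 183
  G: 211 + 17.6 = 228.6 → 229
  B: 219 + 0.4×(255−219) = 219 + 14.4 = 233.4 → 233
rgb(183, 229, 233) = #B7E5E9.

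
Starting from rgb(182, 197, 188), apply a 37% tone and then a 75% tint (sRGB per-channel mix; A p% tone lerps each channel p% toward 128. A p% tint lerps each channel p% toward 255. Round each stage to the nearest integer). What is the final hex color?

#E8EAE9

Per channel, c → c + 0.37(128 − c):
  R: 182 − 19.98 = 162.02 → 162
  G: 197 + 0.37×(128−197) = 197 − 25.53 = 171.47 → 171
  B: 188 + 0.37×(128−188) = 188 − 22.2 = 165.8 → 166
After the tone: rgb(162, 171, 166) = #A2ABA6.
Per channel, c → c + 0.75(255 − c):
  R: 162 + 0.75×(255−162) = 162 + 69.75 = 231.75 → 232
  G: 171 + 0.75×(255−171) = 171 + 63 = 234 → 234
  B: 166 + 66.75 = 232.75 → 233
rgb(232, 234, 233) = #E8EAE9.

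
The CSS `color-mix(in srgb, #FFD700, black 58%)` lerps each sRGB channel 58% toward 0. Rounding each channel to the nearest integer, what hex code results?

#FFD700 is rgb(255, 215, 0).
Lerp each channel 58% toward 0:
  R: 255 − 147.9 = 107.1 → 107
  G: 215 + 0.58×(0−215) = 215 − 124.7 = 90.3 → 90
  B: 0 + 0.58×(0−0) = 0 + 0 = 0 → 0
rgb(107, 90, 0) = #6B5A00.

#6B5A00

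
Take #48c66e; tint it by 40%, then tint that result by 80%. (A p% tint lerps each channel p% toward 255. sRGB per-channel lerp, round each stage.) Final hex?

#48c66e is rgb(72, 198, 110).
Lerp each channel 40% toward 255:
  R: 72 + 0.4×(255−72) = 72 + 73.2 = 145.2 → 145
  G: 198 + 22.8 = 220.8 → 221
  B: 110 + 0.4×(255−110) = 110 + 58 = 168 → 168
After the tint: rgb(145, 221, 168) = #91dda8.
Lerp each channel 80% toward 255:
  R: 145 + 88 = 233 → 233
  G: 221 + 0.8×(255−221) = 221 + 27.2 = 248.2 → 248
  B: 168 + 0.8×(255−168) = 168 + 69.6 = 237.6 → 238
rgb(233, 248, 238) = #e9f8ee.

#e9f8ee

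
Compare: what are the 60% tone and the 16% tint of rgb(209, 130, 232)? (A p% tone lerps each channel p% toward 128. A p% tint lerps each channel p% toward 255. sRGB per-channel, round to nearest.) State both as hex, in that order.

60% tone:
  R: 209 + 0.6×(128−209) = 209 − 48.6 = 160.4 → 160
  G: 130 − 1.2 = 128.8 → 129
  B: 232 − 62.4 = 169.6 → 170
  → #a081aa
16% tint:
  R: 209 + 0.16×(255−209) = 209 + 7.36 = 216.36 → 216
  G: 130 + 0.16×(255−130) = 130 + 20 = 150 → 150
  B: 232 + 0.16×(255−232) = 232 + 3.68 = 235.68 → 236
  → #d896ec

#a081aa, #d896ec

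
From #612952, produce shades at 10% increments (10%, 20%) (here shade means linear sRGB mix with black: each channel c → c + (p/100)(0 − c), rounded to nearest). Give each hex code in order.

#57254a, #4e2142

#612952 is rgb(97, 41, 82).
10%: (97 − 9.7 = 87.3→87, 41 − 4.1 = 36.9→37, 82 − 8.2 = 73.8→74) → #57254a
20%: (97 − 19.4 = 77.6→78, 41 − 8.2 = 32.8→33, 82 − 16.4 = 65.6→66) → #4e2142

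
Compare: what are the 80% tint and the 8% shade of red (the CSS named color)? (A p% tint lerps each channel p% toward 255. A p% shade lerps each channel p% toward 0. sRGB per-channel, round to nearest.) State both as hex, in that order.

#ffcccc, #eb0000

CSS red is rgb(255, 0, 0).
80% tint:
  R: 255 + 0 = 255 → 255
  G: 0 + 204 = 204 → 204
  B: 0 + 0.8×(255−0) = 0 + 204 = 204 → 204
  → #ffcccc
8% shade:
  R: 255 + 0.08×(0−255) = 255 − 20.4 = 234.6 → 235
  G: 0 + 0 = 0 → 0
  B: 0 + 0.08×(0−0) = 0 + 0 = 0 → 0
  → #eb0000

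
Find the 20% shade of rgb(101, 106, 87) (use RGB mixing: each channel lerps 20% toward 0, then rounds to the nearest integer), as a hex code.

Per channel, c → c + 0.2(0 − c):
  R: 101 − 20.2 = 80.8 → 81
  G: 106 − 21.2 = 84.8 → 85
  B: 87 − 17.4 = 69.6 → 70
rgb(81, 85, 70) = #515546.

#515546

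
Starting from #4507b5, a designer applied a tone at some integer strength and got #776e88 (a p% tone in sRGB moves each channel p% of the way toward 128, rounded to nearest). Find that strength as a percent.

#4507b5 is rgb(69, 7, 181); #776e88 is rgb(119, 110, 136).
On the G channel (widest range): 110 ≈ 7 + (p/100)(128 − 7), so p ≈ 100×(110 − 7)/(128 − 7) = 10300/121 = 85.12.
p = 85 reproduces all three channels after rounding.

85%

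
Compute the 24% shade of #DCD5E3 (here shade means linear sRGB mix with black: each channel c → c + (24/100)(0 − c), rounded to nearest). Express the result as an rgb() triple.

#DCD5E3 is rgb(220, 213, 227).
A 24% shade moves each channel 24% toward 0:
  R: 220 + 0.24×(0−220) = 220 − 52.8 = 167.2 → 167
  G: 213 + 0.24×(0−213) = 213 − 51.12 = 161.88 → 162
  B: 227 + 0.24×(0−227) = 227 − 54.48 = 172.52 → 173

rgb(167, 162, 173)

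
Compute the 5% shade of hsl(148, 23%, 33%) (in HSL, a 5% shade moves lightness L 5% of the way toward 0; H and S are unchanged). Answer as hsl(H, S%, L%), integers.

hsl(148, 23%, 31%)

L moves 5% from 33 toward 0: 33 − 1.65 = 31.35 → 31.
H and S are unchanged.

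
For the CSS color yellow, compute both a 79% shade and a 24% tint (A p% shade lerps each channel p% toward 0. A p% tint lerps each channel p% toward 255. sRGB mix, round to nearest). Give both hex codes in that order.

#363600, #FFFF3D

CSS yellow is rgb(255, 255, 0).
79% shade:
  R: 255 − 201.45 = 53.55 → 54
  G: 255 + 0.79×(0−255) = 255 − 201.45 = 53.55 → 54
  B: 0 + 0 = 0 → 0
  → #363600
24% tint:
  R: 255 + 0.24×(255−255) = 255 + 0 = 255 → 255
  G: 255 + 0 = 255 → 255
  B: 0 + 0.24×(255−0) = 0 + 61.2 = 61.2 → 61
  → #FFFF3D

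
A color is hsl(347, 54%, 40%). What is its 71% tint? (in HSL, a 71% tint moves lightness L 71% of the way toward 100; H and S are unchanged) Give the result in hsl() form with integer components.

hsl(347, 54%, 83%)

L moves 71% from 40 toward 100: 40 + 42.6 = 82.6 → 83.
H and S are unchanged.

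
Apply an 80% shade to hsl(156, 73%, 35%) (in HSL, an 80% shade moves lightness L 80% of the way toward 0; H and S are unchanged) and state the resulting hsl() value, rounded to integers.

hsl(156, 73%, 7%)

L moves 80% from 35 toward 0: 35 − 28 = 7 → 7.
H and S are unchanged.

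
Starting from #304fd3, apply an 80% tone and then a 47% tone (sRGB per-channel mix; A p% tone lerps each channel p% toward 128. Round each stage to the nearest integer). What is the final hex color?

#787b89

#304fd3 is rgb(48, 79, 211).
Lerp each channel 80% toward 128:
  R: 48 + 0.8×(128−48) = 48 + 64 = 112 → 112
  G: 79 + 0.8×(128−79) = 79 + 39.2 = 118.2 → 118
  B: 211 + 0.8×(128−211) = 211 − 66.4 = 144.6 → 145
After the tone: rgb(112, 118, 145) = #707691.
Lerp each channel 47% toward 128:
  R: 112 + 0.47×(128−112) = 112 + 7.52 = 119.52 → 120
  G: 118 + 0.47×(128−118) = 118 + 4.7 = 122.7 → 123
  B: 145 − 7.99 = 137.01 → 137
rgb(120, 123, 137) = #787b89.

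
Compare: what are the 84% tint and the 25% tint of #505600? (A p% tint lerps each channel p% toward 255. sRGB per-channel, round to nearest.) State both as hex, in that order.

#E3E4D6, #7C8040

#505600 is rgb(80, 86, 0).
84% tint:
  R: 80 + 0.84×(255−80) = 80 + 147 = 227 → 227
  G: 86 + 0.84×(255−86) = 86 + 141.96 = 227.96 → 228
  B: 0 + 0.84×(255−0) = 0 + 214.2 = 214.2 → 214
  → #E3E4D6
25% tint:
  R: 80 + 43.75 = 123.75 → 124
  G: 86 + 0.25×(255−86) = 86 + 42.25 = 128.25 → 128
  B: 0 + 63.75 = 63.75 → 64
  → #7C8040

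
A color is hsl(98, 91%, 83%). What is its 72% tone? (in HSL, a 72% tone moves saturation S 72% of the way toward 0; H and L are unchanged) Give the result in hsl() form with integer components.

S moves 72% from 91 toward 0: 91 − 65.52 = 25.48 → 25.
H and L are unchanged.

hsl(98, 25%, 83%)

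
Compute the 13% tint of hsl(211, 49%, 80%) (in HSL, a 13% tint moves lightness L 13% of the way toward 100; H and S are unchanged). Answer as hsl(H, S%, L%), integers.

L moves 13% from 80 toward 100: 80 + 2.6 = 82.6 → 83.
H and S are unchanged.

hsl(211, 49%, 83%)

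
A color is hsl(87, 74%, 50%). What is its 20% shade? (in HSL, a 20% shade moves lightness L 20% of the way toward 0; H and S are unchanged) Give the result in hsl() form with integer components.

L moves 20% from 50 toward 0: 50 − 10 = 40 → 40.
H and S are unchanged.

hsl(87, 74%, 40%)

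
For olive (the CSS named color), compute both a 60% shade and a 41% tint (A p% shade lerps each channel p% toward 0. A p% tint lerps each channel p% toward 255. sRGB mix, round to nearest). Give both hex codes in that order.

#333300, #b4b469

CSS olive is rgb(128, 128, 0).
60% shade:
  R: 128 + 0.6×(0−128) = 128 − 76.8 = 51.2 → 51
  G: 128 + 0.6×(0−128) = 128 − 76.8 = 51.2 → 51
  B: 0 + 0.6×(0−0) = 0 + 0 = 0 → 0
  → #333300
41% tint:
  R: 128 + 0.41×(255−128) = 128 + 52.07 = 180.07 → 180
  G: 128 + 0.41×(255−128) = 128 + 52.07 = 180.07 → 180
  B: 0 + 0.41×(255−0) = 0 + 104.55 = 104.55 → 105
  → #b4b469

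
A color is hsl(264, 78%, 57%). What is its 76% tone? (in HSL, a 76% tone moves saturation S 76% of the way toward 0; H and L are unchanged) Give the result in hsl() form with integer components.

hsl(264, 19%, 57%)

S moves 76% from 78 toward 0: 78 − 59.28 = 18.72 → 19.
H and L are unchanged.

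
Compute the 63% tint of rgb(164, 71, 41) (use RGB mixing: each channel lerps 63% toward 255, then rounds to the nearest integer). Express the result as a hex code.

Lerp each channel 63% toward 255:
  R: 164 + 57.33 = 221.33 → 221
  G: 71 + 0.63×(255−71) = 71 + 115.92 = 186.92 → 187
  B: 41 + 134.82 = 175.82 → 176
rgb(221, 187, 176) = #ddbbb0.

#ddbbb0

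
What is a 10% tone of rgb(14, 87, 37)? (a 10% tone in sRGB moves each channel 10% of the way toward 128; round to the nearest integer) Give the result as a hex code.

#195b2e

A 10% tone moves each channel 10% toward 128:
  R: 14 + 0.1×(128−14) = 14 + 11.4 = 25.4 → 25
  G: 87 + 4.1 = 91.1 → 91
  B: 37 + 9.1 = 46.1 → 46
rgb(25, 91, 46) = #195b2e.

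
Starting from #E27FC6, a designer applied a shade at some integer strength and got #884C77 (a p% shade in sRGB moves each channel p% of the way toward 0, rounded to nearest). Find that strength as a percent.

40%

#E27FC6 is rgb(226, 127, 198); #884C77 is rgb(136, 76, 119).
On the R channel (widest range): 136 ≈ 226 + (p/100)(0 − 226), so p ≈ 100×(136 − 226)/(0 − 226) = -9000/-226 = 39.82.
p = 40 reproduces all three channels after rounding.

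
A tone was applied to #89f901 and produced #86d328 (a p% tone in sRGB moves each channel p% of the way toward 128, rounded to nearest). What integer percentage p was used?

31%

#89f901 is rgb(137, 249, 1); #86d328 is rgb(134, 211, 40).
On the B channel (widest range): 40 ≈ 1 + (p/100)(128 − 1), so p ≈ 100×(40 − 1)/(128 − 1) = 3900/127 = 30.71.
p = 31 reproduces all three channels after rounding.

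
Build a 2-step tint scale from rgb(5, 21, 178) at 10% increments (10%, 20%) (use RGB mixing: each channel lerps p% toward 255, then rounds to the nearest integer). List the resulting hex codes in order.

10%: (5 + 25 = 30→30, 21 + 23.4 = 44.4→44, 178 + 7.7 = 185.7→186) → #1E2CBA
20%: (5 + 50 = 55→55, 21 + 46.8 = 67.8→68, 178 + 15.4 = 193.4→193) → #3744C1

#1E2CBA, #3744C1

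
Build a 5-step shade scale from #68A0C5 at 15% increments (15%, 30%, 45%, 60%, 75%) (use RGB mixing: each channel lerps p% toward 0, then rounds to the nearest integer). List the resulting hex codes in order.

#68A0C5 is rgb(104, 160, 197).
15%: (104 − 15.6 = 88.4→88, 160 − 24 = 136→136, 197 − 29.55 = 167.45→167) → #5888A7
30%: (104 − 31.2 = 72.8→73, 160 − 48 = 112→112, 197 − 59.1 = 137.9→138) → #49708A
45%: (104 − 46.8 = 57.2→57, 160 − 72 = 88→88, 197 − 88.65 = 108.35→108) → #39586C
60%: (104 − 62.4 = 41.6→42, 160 − 96 = 64→64, 197 − 118.2 = 78.8→79) → #2A404F
75%: (104 − 78 = 26→26, 160 − 120 = 40→40, 197 − 147.75 = 49.25→49) → #1A2831

#5888A7, #49708A, #39586C, #2A404F, #1A2831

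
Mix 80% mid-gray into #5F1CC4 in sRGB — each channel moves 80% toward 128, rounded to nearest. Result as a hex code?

#5F1CC4 is rgb(95, 28, 196).
Per channel, c → c + 0.8(128 − c):
  R: 95 + 26.4 = 121.4 → 121
  G: 28 + 0.8×(128−28) = 28 + 80 = 108 → 108
  B: 196 − 54.4 = 141.6 → 142
rgb(121, 108, 142) = #796C8E.

#796C8E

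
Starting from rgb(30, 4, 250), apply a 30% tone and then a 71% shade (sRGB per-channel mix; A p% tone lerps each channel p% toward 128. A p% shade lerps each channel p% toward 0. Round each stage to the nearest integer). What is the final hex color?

#110c3e

Per channel, c → c + 0.3(128 − c):
  R: 30 + 0.3×(128−30) = 30 + 29.4 = 59.4 → 59
  G: 4 + 0.3×(128−4) = 4 + 37.2 = 41.2 → 41
  B: 250 − 36.6 = 213.4 → 213
After the tone: rgb(59, 41, 213) = #3b29d5.
A 71% shade moves each channel 71% toward 0:
  R: 59 − 41.89 = 17.11 → 17
  G: 41 − 29.11 = 11.89 → 12
  B: 213 − 151.23 = 61.77 → 62
rgb(17, 12, 62) = #110c3e.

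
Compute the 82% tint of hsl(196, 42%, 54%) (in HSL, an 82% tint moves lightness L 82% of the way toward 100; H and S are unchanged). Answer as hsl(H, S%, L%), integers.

L moves 82% from 54 toward 100: 54 + 37.72 = 91.72 → 92.
H and S are unchanged.

hsl(196, 42%, 92%)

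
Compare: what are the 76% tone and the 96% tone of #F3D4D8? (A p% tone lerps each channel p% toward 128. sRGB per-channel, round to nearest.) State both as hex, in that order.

#9C9495, #858384

#F3D4D8 is rgb(243, 212, 216).
76% tone:
  R: 243 + 0.76×(128−243) = 243 − 87.4 = 155.6 → 156
  G: 212 + 0.76×(128−212) = 212 − 63.84 = 148.16 → 148
  B: 216 + 0.76×(128−216) = 216 − 66.88 = 149.12 → 149
  → #9C9495
96% tone:
  R: 243 + 0.96×(128−243) = 243 − 110.4 = 132.6 → 133
  G: 212 − 80.64 = 131.36 → 131
  B: 216 + 0.96×(128−216) = 216 − 84.48 = 131.52 → 132
  → #858384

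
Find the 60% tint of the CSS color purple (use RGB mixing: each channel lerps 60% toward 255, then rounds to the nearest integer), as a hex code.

CSS purple is rgb(128, 0, 128).
A 60% tint moves each channel 60% toward 255:
  R: 128 + 76.2 = 204.2 → 204
  G: 0 + 0.6×(255−0) = 0 + 153 = 153 → 153
  B: 128 + 0.6×(255−128) = 128 + 76.2 = 204.2 → 204
rgb(204, 153, 204) = #CC99CC.

#CC99CC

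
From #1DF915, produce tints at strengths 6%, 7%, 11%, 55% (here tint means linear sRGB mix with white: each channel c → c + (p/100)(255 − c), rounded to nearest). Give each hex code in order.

#2BF923, #2DF925, #36FA2F, #99FC96

#1DF915 is rgb(29, 249, 21).
6%: (29 + 13.56 = 42.56→43, 249→249, 21 + 14.04 = 35.04→35) → #2BF923
7%: (29 + 15.82 = 44.82→45, 249→249, 21 + 16.38 = 37.38→37) → #2DF925
11%: (29 + 24.86 = 53.86→54, 249 + 0.66 = 249.66→250, 21 + 25.74 = 46.74→47) → #36FA2F
55%: (29 + 124.3 = 153.3→153, 249 + 3.3 = 252.3→252, 21 + 128.7 = 149.7→150) → #99FC96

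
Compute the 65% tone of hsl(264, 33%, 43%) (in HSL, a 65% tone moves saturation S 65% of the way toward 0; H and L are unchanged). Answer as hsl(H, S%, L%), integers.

S moves 65% from 33 toward 0: 33 − 21.45 = 11.55 → 12.
H and L are unchanged.

hsl(264, 12%, 43%)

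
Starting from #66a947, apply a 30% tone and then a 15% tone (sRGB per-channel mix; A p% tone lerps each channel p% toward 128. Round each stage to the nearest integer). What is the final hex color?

#71995e

#66a947 is rgb(102, 169, 71).
A 30% tone moves each channel 30% toward 128:
  R: 102 + 7.8 = 109.8 → 110
  G: 169 + 0.3×(128−169) = 169 − 12.3 = 156.7 → 157
  B: 71 + 0.3×(128−71) = 71 + 17.1 = 88.1 → 88
After the tone: rgb(110, 157, 88) = #6e9d58.
Per channel, c → c + 0.15(128 − c):
  R: 110 + 0.15×(128−110) = 110 + 2.7 = 112.7 → 113
  G: 157 − 4.35 = 152.65 → 153
  B: 88 + 0.15×(128−88) = 88 + 6 = 94 → 94
rgb(113, 153, 94) = #71995e.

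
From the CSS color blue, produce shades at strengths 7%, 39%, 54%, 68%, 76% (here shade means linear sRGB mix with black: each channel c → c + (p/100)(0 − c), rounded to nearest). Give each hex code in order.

#0000ed, #00009c, #000075, #000052, #00003d

CSS blue is rgb(0, 0, 255).
7%: (0→0, 0→0, 255 − 17.85 = 237.15→237) → #0000ed
39%: (0→0, 0→0, 255 − 99.45 = 155.55→156) → #00009c
54%: (0→0, 0→0, 255 − 137.7 = 117.3→117) → #000075
68%: (0→0, 0→0, 255 − 173.4 = 81.6→82) → #000052
76%: (0→0, 0→0, 255 − 193.8 = 61.2→61) → #00003d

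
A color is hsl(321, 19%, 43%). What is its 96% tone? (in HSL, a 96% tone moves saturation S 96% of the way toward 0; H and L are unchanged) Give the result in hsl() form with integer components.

hsl(321, 1%, 43%)

S moves 96% from 19 toward 0: 19 − 18.24 = 0.76 → 1.
H and L are unchanged.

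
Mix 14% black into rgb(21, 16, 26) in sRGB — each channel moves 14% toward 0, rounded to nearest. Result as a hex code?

Per channel, c → c + 0.14(0 − c):
  R: 21 − 2.94 = 18.06 → 18
  G: 16 + 0.14×(0−16) = 16 − 2.24 = 13.76 → 14
  B: 26 + 0.14×(0−26) = 26 − 3.64 = 22.36 → 22
rgb(18, 14, 22) = #120E16.

#120E16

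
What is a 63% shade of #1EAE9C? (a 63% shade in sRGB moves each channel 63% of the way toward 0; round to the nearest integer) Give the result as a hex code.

#0B403A

#1EAE9C is rgb(30, 174, 156).
Lerp each channel 63% toward 0:
  R: 30 + 0.63×(0−30) = 30 − 18.9 = 11.1 → 11
  G: 174 + 0.63×(0−174) = 174 − 109.62 = 64.38 → 64
  B: 156 − 98.28 = 57.72 → 58
rgb(11, 64, 58) = #0B403A.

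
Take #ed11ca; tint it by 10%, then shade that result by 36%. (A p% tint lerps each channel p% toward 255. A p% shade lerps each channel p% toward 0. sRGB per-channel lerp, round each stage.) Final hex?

#991a84

#ed11ca is rgb(237, 17, 202).
Per channel, c → c + 0.1(255 − c):
  R: 237 + 0.1×(255−237) = 237 + 1.8 = 238.8 → 239
  G: 17 + 0.1×(255−17) = 17 + 23.8 = 40.8 → 41
  B: 202 + 0.1×(255−202) = 202 + 5.3 = 207.3 → 207
After the tint: rgb(239, 41, 207) = #ef29cf.
Per channel, c → c + 0.36(0 − c):
  R: 239 − 86.04 = 152.96 → 153
  G: 41 + 0.36×(0−41) = 41 − 14.76 = 26.24 → 26
  B: 207 + 0.36×(0−207) = 207 − 74.52 = 132.48 → 132
rgb(153, 26, 132) = #991a84.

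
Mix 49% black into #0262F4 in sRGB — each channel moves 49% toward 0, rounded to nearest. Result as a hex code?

#01327C

#0262F4 is rgb(2, 98, 244).
A 49% shade moves each channel 49% toward 0:
  R: 2 + 0.49×(0−2) = 2 − 0.98 = 1.02 → 1
  G: 98 + 0.49×(0−98) = 98 − 48.02 = 49.98 → 50
  B: 244 − 119.56 = 124.44 → 124
rgb(1, 50, 124) = #01327C.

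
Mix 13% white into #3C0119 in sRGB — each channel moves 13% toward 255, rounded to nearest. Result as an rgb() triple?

rgb(85, 34, 55)

#3C0119 is rgb(60, 1, 25).
Lerp each channel 13% toward 255:
  R: 60 + 0.13×(255−60) = 60 + 25.35 = 85.35 → 85
  G: 1 + 33.02 = 34.02 → 34
  B: 25 + 0.13×(255−25) = 25 + 29.9 = 54.9 → 55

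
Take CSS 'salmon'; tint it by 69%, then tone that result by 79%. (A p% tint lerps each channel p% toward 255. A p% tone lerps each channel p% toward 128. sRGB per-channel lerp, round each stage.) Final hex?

CSS salmon is rgb(250, 128, 114).
Per channel, c → c + 0.69(255 − c):
  R: 250 + 3.45 = 253.45 → 253
  G: 128 + 0.69×(255−128) = 128 + 87.63 = 215.63 → 216
  B: 114 + 0.69×(255−114) = 114 + 97.29 = 211.29 → 211
After the tint: rgb(253, 216, 211) = #FDD8D3.
Lerp each channel 79% toward 128:
  R: 253 − 98.75 = 154.25 → 154
  G: 216 + 0.79×(128−216) = 216 − 69.52 = 146.48 → 146
  B: 211 + 0.79×(128−211) = 211 − 65.57 = 145.43 → 145
rgb(154, 146, 145) = #9A9291.

#9A9291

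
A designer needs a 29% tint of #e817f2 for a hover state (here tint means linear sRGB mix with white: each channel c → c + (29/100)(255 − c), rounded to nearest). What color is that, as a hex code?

#e817f2 is rgb(232, 23, 242).
Per channel, c → c + 0.29(255 − c):
  R: 232 + 0.29×(255−232) = 232 + 6.67 = 238.67 → 239
  G: 23 + 67.28 = 90.28 → 90
  B: 242 + 3.77 = 245.77 → 246
rgb(239, 90, 246) = #ef5af6.

#ef5af6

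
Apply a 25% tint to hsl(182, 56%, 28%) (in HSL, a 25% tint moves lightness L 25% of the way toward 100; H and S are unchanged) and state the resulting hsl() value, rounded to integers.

hsl(182, 56%, 46%)

L moves 25% from 28 toward 100: 28 + 18 = 46 → 46.
H and S are unchanged.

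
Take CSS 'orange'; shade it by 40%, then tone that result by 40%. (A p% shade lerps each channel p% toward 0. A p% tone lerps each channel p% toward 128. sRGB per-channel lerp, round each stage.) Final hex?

#8F6F33

CSS orange is rgb(255, 165, 0).
Lerp each channel 40% toward 0:
  R: 255 − 102 = 153 → 153
  G: 165 − 66 = 99 → 99
  B: 0 + 0.4×(0−0) = 0 + 0 = 0 → 0
After the shade: rgb(153, 99, 0) = #996300.
Lerp each channel 40% toward 128:
  R: 153 − 10 = 143 → 143
  G: 99 + 0.4×(128−99) = 99 + 11.6 = 110.6 → 111
  B: 0 + 0.4×(128−0) = 0 + 51.2 = 51.2 → 51
rgb(143, 111, 51) = #8F6F33.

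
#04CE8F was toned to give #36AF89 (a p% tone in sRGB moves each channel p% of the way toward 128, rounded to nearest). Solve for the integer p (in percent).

#04CE8F is rgb(4, 206, 143); #36AF89 is rgb(54, 175, 137).
On the R channel (widest range): 54 ≈ 4 + (p/100)(128 − 4), so p ≈ 100×(54 − 4)/(128 − 4) = 5000/124 = 40.32.
p = 40 reproduces all three channels after rounding.

40%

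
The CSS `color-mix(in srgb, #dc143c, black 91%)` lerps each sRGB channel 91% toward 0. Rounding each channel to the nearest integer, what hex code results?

#dc143c is rgb(220, 20, 60).
Lerp each channel 91% toward 0:
  R: 220 − 200.2 = 19.8 → 20
  G: 20 + 0.91×(0−20) = 20 − 18.2 = 1.8 → 2
  B: 60 − 54.6 = 5.4 → 5
rgb(20, 2, 5) = #140205.

#140205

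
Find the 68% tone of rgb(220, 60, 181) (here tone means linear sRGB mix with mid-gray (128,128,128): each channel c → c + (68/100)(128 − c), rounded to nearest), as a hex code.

#9D6A91

Per channel, c → c + 0.68(128 − c):
  R: 220 − 62.56 = 157.44 → 157
  G: 60 + 0.68×(128−60) = 60 + 46.24 = 106.24 → 106
  B: 181 − 36.04 = 144.96 → 145
rgb(157, 106, 145) = #9D6A91.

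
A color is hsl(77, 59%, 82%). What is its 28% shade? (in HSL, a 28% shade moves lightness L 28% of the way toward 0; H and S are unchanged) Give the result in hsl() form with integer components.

hsl(77, 59%, 59%)

L moves 28% from 82 toward 0: 82 − 22.96 = 59.04 → 59.
H and S are unchanged.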